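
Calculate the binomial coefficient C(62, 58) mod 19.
5

Using Lucas' theorem:
Write n=62 and k=58 in base 19:
n in base 19: [3, 5]
k in base 19: [3, 1]
C(62,58) mod 19 = ∏ C(n_i, k_i) mod 19
Digit binomials (mod 19): C(3,3) = 1; C(5,1) = 5
Product: 1 × 5 = 5 ≡ 5 (mod 19)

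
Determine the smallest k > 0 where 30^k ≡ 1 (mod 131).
130

131 is prime, so ord(30) divides φ(131) = 130.
Divisors of 130: 1, 2, 5, 10, 13, 26, 65, 130.
Repeated squaring: 30^1 ≡ 30, 30^2 ≡ 114, 30^4 ≡ 27, 30^8 ≡ 74, 30^16 ≡ 105, 30^32 ≡ 21, 30^64 ≡ 48, 30^128 ≡ 77 (mod 131).
Test 30^d mod 131 for each divisor d in increasing order:
30^1 ≡ 30
30^2 ≡ 114
30^5 = 30^4·30^1 ≡ 24
30^10 = 30^8·30^2 ≡ 52
30^13 = 30^8·30^4·30^1 ≡ 73
30^26 = 30^16·30^8·30^2 ≡ 89
30^65 = 30^64·30^1 ≡ 130
30^130 = 30^128·30^2 ≡ 1  ← first divisor giving 1
The order is 130.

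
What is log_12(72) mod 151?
132

Baby-step giant-step with step n = ⌈√151⌉ = 13.
Baby steps 12^j mod 151 (j:value) for j=0..12: 0:1, 1:12, 2:144, 3:67, 4:49, 5:135, 6:110, 7:112, 8:136, 9:122, 10:105, 11:52, 12:20.
Giant-step multiplier: 12^(-13) ≡ 12^(150-13) = 12^137 ≡ 56 (mod 151).
Giant steps γ_i = 72·56^i mod 151: γ_0=72, γ_1=106, γ_2=47, γ_3=65, γ_4=16, γ_5=141, γ_6=44, γ_7=48, γ_8=121, γ_9=132, γ_10=144 (in table at j=2).
x = i·n + j = 10·13 + 2 = 132.
Check: 12^132 ≡ 72 (mod 151).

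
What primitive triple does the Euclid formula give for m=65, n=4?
(4209, 520, 4241)

Euclid's formula: a = m² - n², b = 2mn, c = m² + n²
m = 65, n = 4
a = 65² - 4² = 4225 - 16 = 4209
b = 2 × 65 × 4 = 520
c = 65² + 4² = 4225 + 16 = 4241
Verification: 4209² + 520² = 17715681 + 270400 = 17986081 = 4241² ✓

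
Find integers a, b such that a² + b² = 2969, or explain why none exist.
37² + 40² (a=37, b=40)

Factorization: 2969 = 2969
By Fermat: n is sum of two squares iff every prime p ≡ 3 (mod 4) appears to even power.
All primes ≡ 3 (mod 4) appear to even power.
Search a = 0, 1, 2, … for 2969 - a² a perfect square: first hit at a = 37: 2969 - 1369 = 1600 = 40².
2969 = 37² + 40² = 1369 + 1600 ✓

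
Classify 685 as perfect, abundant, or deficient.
deficient

Proper divisors of 685: sum = 1 + 5 + 137 = 143
Since 143 < 685, 685 is deficient.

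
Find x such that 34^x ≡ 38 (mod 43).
2

Baby-step giant-step with step n = ⌈√43⌉ = 7.
Baby steps 34^j mod 43 (j:value) for j=0..6: 0:1, 1:34, 2:38, 3:2, 4:25, 5:33, 6:4.
h = 38 is already in the table at j=2, so x = 2.
Check: 34^2 ≡ 38 (mod 43).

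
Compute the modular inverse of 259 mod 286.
233

gcd(259, 286) = 1, so the inverse exists.
Extended Euclidean algorithm on (286, 259):
286 = 1 × 259 + 27  ⟹  27 = (1)·286 + (-1)·259
259 = 9 × 27 + 16  ⟹  16 = (-9)·286 + (10)·259
27 = 1 × 16 + 11  ⟹  11 = (10)·286 + (-11)·259
16 = 1 × 11 + 5  ⟹  5 = (-19)·286 + (21)·259
11 = 2 × 5 + 1  ⟹  1 = (48)·286 + (-53)·259
So (-53)·259 ≡ 1 (mod 286), i.e. 259^(-1) ≡ -53 ≡ 233 (mod 286).
Check: 259 × 233 = 60347 ≡ 1 (mod 286)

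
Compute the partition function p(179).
625846753120

p(n) counts ways to write n as a sum of positive integers (order ignored).
Euler's pentagonal recurrence: p(k) = p(k-1) + p(k-2) - p(k-5) - p(k-7) + p(k-12) + p(k-15) - ... (offsets j(3j∓1)/2, signs ++--, p(0)=1, p(<0)=0).
DP table for k = 0..178: p(0)=1, p(1)=1, p(2)=2, p(3)=3, p(4)=5, p(5)=7, p(6)=11, p(7)=15, p(8)=22, p(9)=30, p(10)=42, p(11)=56, p(12)=77, p(13)=101, p(14)=135, p(15)=176, p(16)=231, p(17)=297, p(18)=385, p(19)=490, p(20)=627, p(21)=792, p(22)=1002, p(23)=1255, p(24)=1575, p(25)=1958, p(26)=2436, p(27)=3010, p(28)=3718, p(29)=4565, p(30)=5604, p(31)=6842, p(32)=8349, p(33)=10143, p(34)=12310, p(35)=14883, p(36)=17977, p(37)=21637, p(38)=26015, p(39)=31185, p(40)=37338, p(41)=44583, p(42)=53174, p(43)=63261, p(44)=75175, p(45)=89134, p(46)=105558, p(47)=124754, p(48)=147273, p(49)=173525, p(50)=204226, p(51)=239943, p(52)=281589, p(53)=329931, p(54)=386155, p(55)=451276, p(56)=526823, p(57)=614154, p(58)=715220, p(59)=831820, p(60)=966467, p(61)=1121505, p(62)=1300156, p(63)=1505499, p(64)=1741630, p(65)=2012558, p(66)=2323520, p(67)=2679689, p(68)=3087735, p(69)=3554345, p(70)=4087968, p(71)=4697205, p(72)=5392783, p(73)=6185689, p(74)=7089500, p(75)=8118264, p(76)=9289091, p(77)=10619863, p(78)=12132164, p(79)=13848650, p(80)=15796476, p(81)=18004327, p(82)=20506255, p(83)=23338469, p(84)=26543660, p(85)=30167357, p(86)=34262962, p(87)=38887673, p(88)=44108109, p(89)=49995925, p(90)=56634173, p(91)=64112359, p(92)=72533807, p(93)=82010177, p(94)=92669720, p(95)=104651419, p(96)=118114304, p(97)=133230930, p(98)=150198136, p(99)=169229875, p(100)=190569292, p(101)=214481126, p(102)=241265379, p(103)=271248950, p(104)=304801365, p(105)=342325709, p(106)=384276336, p(107)=431149389, p(108)=483502844, p(109)=541946240, p(110)=607163746, p(111)=679903203, p(112)=761002156, p(113)=851376628, p(114)=952050665, p(115)=1064144451, p(116)=1188908248, p(117)=1327710076, p(118)=1482074143, p(119)=1653668665, p(120)=1844349560, p(121)=2056148051, p(122)=2291320912, p(123)=2552338241, p(124)=2841940500, p(125)=3163127352, p(126)=3519222692, p(127)=3913864295, p(128)=4351078600, p(129)=4835271870, p(130)=5371315400, p(131)=5964539504, p(132)=6620830889, p(133)=7346629512, p(134)=8149040695, p(135)=9035836076, p(136)=10015581680, p(137)=11097645016, p(138)=12292341831, p(139)=13610949895, p(140)=15065878135, p(141)=16670689208, p(142)=18440293320, p(143)=20390982757, p(144)=22540654445, p(145)=24908858009, p(146)=27517052599, p(147)=30388671978, p(148)=33549419497, p(149)=37027355200, p(150)=40853235313, p(151)=45060624582, p(152)=49686288421, p(153)=54770336324, p(154)=60356673280, p(155)=66493182097, p(156)=73232243759, p(157)=80630964769, p(158)=88751778802, p(159)=97662728555, p(160)=107438159466, p(161)=118159068427, p(162)=129913904637, p(163)=142798995930, p(164)=156919475295, p(165)=172389800255, p(166)=189334822579, p(167)=207890420102, p(168)=228204732751, p(169)=250438925115, p(170)=274768617130, p(171)=301384802048, p(172)=330495499613, p(173)=362326859895, p(174)=397125074750, p(175)=435157697830, p(176)=476715857290, p(177)=522115831195, p(178)=571701605655.
Final step: p(179) = p(178) + p(177) - p(174) - p(172) + p(167) + p(164) - p(157) - p(153) + p(144) + p(139) - p(128) - p(122) + p(109) + p(102) - p(87) - p(79) + p(62) + p(53) - p(34) - p(24) + p(3)
= 571701605655 + 522115831195 - 397125074750 - 330495499613 + 207890420102 + 156919475295 - 80630964769 - 54770336324 + 22540654445 + 13610949895 - 4351078600 - 2291320912 + 541946240 + 241265379 - 38887673 - 13848650 + 1300156 + 329931 - 12310 - 1575 + 3
= 625846753120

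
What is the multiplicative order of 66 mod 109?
9

109 is prime, so ord(66) divides φ(109) = 108.
Divisors of 108: 1, 2, 3, 4, 6, 9, 12, 18, 27, 36, 54, 108.
Repeated squaring: 66^1 ≡ 66, 66^2 ≡ 105, 66^4 ≡ 16, 66^8 ≡ 38, 66^16 ≡ 27, 66^32 ≡ 75, 66^64 ≡ 66 (mod 109).
Test 66^d mod 109 for each divisor d in increasing order:
66^1 ≡ 66
66^2 ≡ 105
66^3 = 66^2·66^1 ≡ 63
66^4 ≡ 16
66^6 = 66^4·66^2 ≡ 45
66^9 = 66^8·66^1 ≡ 1  ← first divisor giving 1
The order is 9.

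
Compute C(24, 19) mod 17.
4

Using Lucas' theorem:
Write n=24 and k=19 in base 17:
n in base 17: [1, 7]
k in base 17: [1, 2]
C(24,19) mod 17 = ∏ C(n_i, k_i) mod 17
Digit binomials (mod 17): C(1,1) = 1; C(7,2) = 21 ≡ 4
Product: 1 × 4 = 4 ≡ 4 (mod 17)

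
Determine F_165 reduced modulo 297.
38

Matrix identity: Q^n = [[F_(n+1), F_n], [F_n, F_(n-1)]] with Q = [[1,1],[1,0]].
n = 165 = 10100101₂. Square-and-multiply, entries mod 297:
Q^1 = [[1,1],[1,0]]
Q^2 = (Q^1)² = [[2,1],[1,1]]
Q^5 = (Q^2)²·Q = [[8,5],[5,3]]
Q^10 = (Q^5)² = [[89,55],[55,34]]
Q^20 = (Q^10)² = [[254,231],[231,23]]
Q^41 = (Q^20)²·Q = [[100,265],[265,132]]
Q^82 = (Q^41)² = [[35,1],[1,34]]
Q^165 = (Q^82)²·Q = [[107,38],[38,69]]
F_165 mod 297 = Q^165[0][1] = 38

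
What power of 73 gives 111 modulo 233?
177

Baby-step giant-step with step n = ⌈√233⌉ = 16.
Baby steps 73^j mod 233 (j:value) for j=0..15: 0:1, 1:73, 2:203, 3:140, 4:201, 5:227, 6:28, 7:180, 8:92, 9:192, 10:36, 11:65, 12:85, 13:147, 14:13, 15:17.
Giant-step multiplier: 73^(-16) ≡ 73^(232-16) = 73^216 ≡ 46 (mod 233).
Giant steps γ_i = 111·46^i mod 233: γ_0=111, γ_1=213, γ_2=12, γ_3=86, γ_4=228, γ_5=3, γ_6=138, γ_7=57, γ_8=59, γ_9=151, γ_10=189, γ_11=73 (in table at j=1).
x = i·n + j = 11·16 + 1 = 177.
Check: 73^177 ≡ 111 (mod 233).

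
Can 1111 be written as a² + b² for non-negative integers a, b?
Not possible

Factorization: 1111 = 11 × 101
By Fermat: n is sum of two squares iff every prime p ≡ 3 (mod 4) appears to even power.
Prime(s) ≡ 3 (mod 4) with odd exponent: [(11, 1)]
Therefore 1111 cannot be expressed as a² + b².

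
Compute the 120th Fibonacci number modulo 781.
264

Matrix identity: Q^n = [[F_(n+1), F_n], [F_n, F_(n-1)]] with Q = [[1,1],[1,0]].
n = 120 = 1111000₂. Square-and-multiply, entries mod 781:
Q^1 = [[1,1],[1,0]]
Q^3 = (Q^1)²·Q = [[3,2],[2,1]]
Q^7 = (Q^3)²·Q = [[21,13],[13,8]]
Q^15 = (Q^7)²·Q = [[206,610],[610,377]]
Q^30 = (Q^15)² = [[606,275],[275,331]]
Q^60 = (Q^30)² = [[34,726],[726,89]]
Q^120 = (Q^60)² = [[276,264],[264,12]]
F_120 mod 781 = Q^120[0][1] = 264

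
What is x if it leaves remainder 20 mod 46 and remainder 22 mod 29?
1124

Using Chinese Remainder Theorem:
M = 46 × 29 = 1334
M1 = 29, M2 = 46
y1 = 29^(-1) mod 46 = 27
y2 = 46^(-1) mod 29 = 12
x = (20×29×27 + 22×46×12) mod 1334 = 1124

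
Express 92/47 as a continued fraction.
[1; 1, 22, 2]

Euclidean algorithm steps:
92 = 1 × 47 + 45
47 = 1 × 45 + 2
45 = 22 × 2 + 1
2 = 2 × 1 + 0
Continued fraction: [1; 1, 22, 2]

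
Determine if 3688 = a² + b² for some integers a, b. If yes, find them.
18² + 58² (a=18, b=58)

Factorization: 3688 = 2^3 × 461
By Fermat: n is sum of two squares iff every prime p ≡ 3 (mod 4) appears to even power.
All primes ≡ 3 (mod 4) appear to even power.
Search a = 0, 1, 2, … for 3688 - a² a perfect square: first hit at a = 18: 3688 - 324 = 3364 = 58².
3688 = 18² + 58² = 324 + 3364 ✓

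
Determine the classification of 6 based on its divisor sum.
perfect

Proper divisors of 6: sum = 1 + 2 + 3 = 6
Since 6 = 6, 6 is perfect.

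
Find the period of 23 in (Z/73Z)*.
36

73 is prime, so ord(23) divides φ(73) = 72.
Divisors of 72: 1, 2, 3, 4, 6, 8, 9, 12, 18, 24, 36, 72.
Repeated squaring: 23^1 ≡ 23, 23^2 ≡ 18, 23^4 ≡ 32, 23^8 ≡ 2, 23^16 ≡ 4, 23^32 ≡ 16, 23^64 ≡ 37 (mod 73).
Test 23^d mod 73 for each divisor d in increasing order:
23^1 ≡ 23
23^2 ≡ 18
23^3 = 23^2·23^1 ≡ 49
23^4 ≡ 32
23^6 = 23^4·23^2 ≡ 65
23^8 ≡ 2
23^9 = 23^8·23^1 ≡ 46
23^12 = 23^8·23^4 ≡ 64
23^18 = 23^16·23^2 ≡ 72
23^24 = 23^16·23^8 ≡ 8
23^36 = 23^32·23^4 ≡ 1  ← first divisor giving 1
The order is 36.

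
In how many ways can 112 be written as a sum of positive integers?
761002156

p(n) counts ways to write n as a sum of positive integers (order ignored).
Euler's pentagonal recurrence: p(k) = p(k-1) + p(k-2) - p(k-5) - p(k-7) + p(k-12) + p(k-15) - ... (offsets j(3j∓1)/2, signs ++--, p(0)=1, p(<0)=0).
DP table for k = 0..111: p(0)=1, p(1)=1, p(2)=2, p(3)=3, p(4)=5, p(5)=7, p(6)=11, p(7)=15, p(8)=22, p(9)=30, p(10)=42, p(11)=56, p(12)=77, p(13)=101, p(14)=135, p(15)=176, p(16)=231, p(17)=297, p(18)=385, p(19)=490, p(20)=627, p(21)=792, p(22)=1002, p(23)=1255, p(24)=1575, p(25)=1958, p(26)=2436, p(27)=3010, p(28)=3718, p(29)=4565, p(30)=5604, p(31)=6842, p(32)=8349, p(33)=10143, p(34)=12310, p(35)=14883, p(36)=17977, p(37)=21637, p(38)=26015, p(39)=31185, p(40)=37338, p(41)=44583, p(42)=53174, p(43)=63261, p(44)=75175, p(45)=89134, p(46)=105558, p(47)=124754, p(48)=147273, p(49)=173525, p(50)=204226, p(51)=239943, p(52)=281589, p(53)=329931, p(54)=386155, p(55)=451276, p(56)=526823, p(57)=614154, p(58)=715220, p(59)=831820, p(60)=966467, p(61)=1121505, p(62)=1300156, p(63)=1505499, p(64)=1741630, p(65)=2012558, p(66)=2323520, p(67)=2679689, p(68)=3087735, p(69)=3554345, p(70)=4087968, p(71)=4697205, p(72)=5392783, p(73)=6185689, p(74)=7089500, p(75)=8118264, p(76)=9289091, p(77)=10619863, p(78)=12132164, p(79)=13848650, p(80)=15796476, p(81)=18004327, p(82)=20506255, p(83)=23338469, p(84)=26543660, p(85)=30167357, p(86)=34262962, p(87)=38887673, p(88)=44108109, p(89)=49995925, p(90)=56634173, p(91)=64112359, p(92)=72533807, p(93)=82010177, p(94)=92669720, p(95)=104651419, p(96)=118114304, p(97)=133230930, p(98)=150198136, p(99)=169229875, p(100)=190569292, p(101)=214481126, p(102)=241265379, p(103)=271248950, p(104)=304801365, p(105)=342325709, p(106)=384276336, p(107)=431149389, p(108)=483502844, p(109)=541946240, p(110)=607163746, p(111)=679903203.
Final step: p(112) = p(111) + p(110) - p(107) - p(105) + p(100) + p(97) - p(90) - p(86) + p(77) + p(72) - p(61) - p(55) + p(42) + p(35) - p(20) - p(12)
= 679903203 + 607163746 - 431149389 - 342325709 + 190569292 + 133230930 - 56634173 - 34262962 + 10619863 + 5392783 - 1121505 - 451276 + 53174 + 14883 - 627 - 77
= 761002156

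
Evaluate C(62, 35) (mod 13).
8

Using Lucas' theorem:
Write n=62 and k=35 in base 13:
n in base 13: [4, 10]
k in base 13: [2, 9]
C(62,35) mod 13 = ∏ C(n_i, k_i) mod 13
Digit binomials (mod 13): C(4,2) = 6; C(10,9) = 10
Product: 6 × 10 = 60 ≡ 8 (mod 13)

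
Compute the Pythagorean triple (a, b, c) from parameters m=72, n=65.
(959, 9360, 9409)

Euclid's formula: a = m² - n², b = 2mn, c = m² + n²
m = 72, n = 65
a = 72² - 65² = 5184 - 4225 = 959
b = 2 × 72 × 65 = 9360
c = 72² + 65² = 5184 + 4225 = 9409
Verification: 959² + 9360² = 919681 + 87609600 = 88529281 = 9409² ✓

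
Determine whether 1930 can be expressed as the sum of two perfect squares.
9² + 43² (a=9, b=43)

Factorization: 1930 = 2 × 5 × 193
By Fermat: n is sum of two squares iff every prime p ≡ 3 (mod 4) appears to even power.
All primes ≡ 3 (mod 4) appear to even power.
Search a = 0, 1, 2, … for 1930 - a² a perfect square: first hit at a = 9: 1930 - 81 = 1849 = 43².
1930 = 9² + 43² = 81 + 1849 ✓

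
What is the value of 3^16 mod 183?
180

Repeated squaring. Binary of 16 = 10000.
3^1 ≡ 3 (mod 183); 3^2 ≡ 9 (mod 183); 3^4 ≡ 81 (mod 183); 3^8 ≡ 156 (mod 183); 3^16 ≡ 180 (mod 183)
3^16 = 3^16 ≡ 180 (mod 183)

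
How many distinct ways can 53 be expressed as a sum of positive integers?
329931

p(n) counts ways to write n as a sum of positive integers (order ignored).
Euler's pentagonal recurrence: p(k) = p(k-1) + p(k-2) - p(k-5) - p(k-7) + p(k-12) + p(k-15) - ... (offsets j(3j∓1)/2, signs ++--, p(0)=1, p(<0)=0).
DP table for k = 0..52: p(0)=1, p(1)=1, p(2)=2, p(3)=3, p(4)=5, p(5)=7, p(6)=11, p(7)=15, p(8)=22, p(9)=30, p(10)=42, p(11)=56, p(12)=77, p(13)=101, p(14)=135, p(15)=176, p(16)=231, p(17)=297, p(18)=385, p(19)=490, p(20)=627, p(21)=792, p(22)=1002, p(23)=1255, p(24)=1575, p(25)=1958, p(26)=2436, p(27)=3010, p(28)=3718, p(29)=4565, p(30)=5604, p(31)=6842, p(32)=8349, p(33)=10143, p(34)=12310, p(35)=14883, p(36)=17977, p(37)=21637, p(38)=26015, p(39)=31185, p(40)=37338, p(41)=44583, p(42)=53174, p(43)=63261, p(44)=75175, p(45)=89134, p(46)=105558, p(47)=124754, p(48)=147273, p(49)=173525, p(50)=204226, p(51)=239943, p(52)=281589.
Final step: p(53) = p(52) + p(51) - p(48) - p(46) + p(41) + p(38) - p(31) - p(27) + p(18) + p(13) - p(2)
= 281589 + 239943 - 147273 - 105558 + 44583 + 26015 - 6842 - 3010 + 385 + 101 - 2
= 329931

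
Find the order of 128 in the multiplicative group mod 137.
68

137 is prime, so ord(128) divides φ(137) = 136.
Divisors of 136: 1, 2, 4, 8, 17, 34, 68, 136.
Repeated squaring: 128^1 ≡ 128, 128^2 ≡ 81, 128^4 ≡ 122, 128^8 ≡ 88, 128^16 ≡ 72, 128^32 ≡ 115, 128^64 ≡ 73, 128^128 ≡ 123 (mod 137).
Test 128^d mod 137 for each divisor d in increasing order:
128^1 ≡ 128
128^2 ≡ 81
128^4 ≡ 122
128^8 ≡ 88
128^17 = 128^16·128^1 ≡ 37
128^34 = 128^32·128^2 ≡ 136
128^68 = 128^64·128^4 ≡ 1  ← first divisor giving 1
The order is 68.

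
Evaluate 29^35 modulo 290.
29

Repeated squaring. Binary of 35 = 100011.
29^1 ≡ 29 (mod 290); 29^2 ≡ 261 (mod 290); 29^4 ≡ 261 (mod 290); 29^8 ≡ 261 (mod 290); 29^16 ≡ 261 (mod 290); 29^32 ≡ 261 (mod 290)
29^35 = 29^1 × 29^2 × 29^32 ≡ 29 (mod 290)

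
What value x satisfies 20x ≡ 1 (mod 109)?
60

gcd(20, 109) = 1, so the inverse exists.
Extended Euclidean algorithm on (109, 20):
109 = 5 × 20 + 9  ⟹  9 = (1)·109 + (-5)·20
20 = 2 × 9 + 2  ⟹  2 = (-2)·109 + (11)·20
9 = 4 × 2 + 1  ⟹  1 = (9)·109 + (-49)·20
So (-49)·20 ≡ 1 (mod 109), i.e. 20^(-1) ≡ -49 ≡ 60 (mod 109).
Check: 20 × 60 = 1200 ≡ 1 (mod 109)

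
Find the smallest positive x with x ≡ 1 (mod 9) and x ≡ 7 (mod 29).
181

Using Chinese Remainder Theorem:
M = 9 × 29 = 261
M1 = 29, M2 = 9
y1 = 29^(-1) mod 9 = 5
y2 = 9^(-1) mod 29 = 13
x = (1×29×5 + 7×9×13) mod 261 = 181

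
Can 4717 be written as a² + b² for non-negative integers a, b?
19² + 66² (a=19, b=66)

Factorization: 4717 = 53 × 89
By Fermat: n is sum of two squares iff every prime p ≡ 3 (mod 4) appears to even power.
All primes ≡ 3 (mod 4) appear to even power.
Search a = 0, 1, 2, … for 4717 - a² a perfect square: first hit at a = 19: 4717 - 361 = 4356 = 66².
4717 = 19² + 66² = 361 + 4356 ✓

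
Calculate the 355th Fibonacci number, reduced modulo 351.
86

Matrix identity: Q^n = [[F_(n+1), F_n], [F_n, F_(n-1)]] with Q = [[1,1],[1,0]].
n = 355 = 101100011₂. Square-and-multiply, entries mod 351:
Q^1 = [[1,1],[1,0]]
Q^2 = (Q^1)² = [[2,1],[1,1]]
Q^5 = (Q^2)²·Q = [[8,5],[5,3]]
Q^11 = (Q^5)²·Q = [[144,89],[89,55]]
Q^22 = (Q^11)² = [[226,161],[161,65]]
Q^44 = (Q^22)² = [[128,168],[168,311]]
Q^88 = (Q^44)² = [[31,42],[42,340]]
Q^177 = (Q^88)²·Q = [[55,268],[268,138]]
Q^355 = (Q^177)²·Q = [[213,86],[86,127]]
F_355 mod 351 = Q^355[0][1] = 86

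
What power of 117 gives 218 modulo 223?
52

Baby-step giant-step with step n = ⌈√223⌉ = 15.
Baby steps 117^j mod 223 (j:value) for j=0..14: 0:1, 1:117, 2:86, 3:27, 4:37, 5:92, 6:60, 7:107, 8:31, 9:59, 10:213, 11:168, 12:32, 13:176, 14:76.
Giant-step multiplier: 117^(-15) ≡ 117^(222-15) = 117^207 ≡ 215 (mod 223).
Giant steps γ_i = 218·215^i mod 223: γ_0=218, γ_1=40, γ_2=126, γ_3=107 (in table at j=7).
x = i·n + j = 3·15 + 7 = 52.
Check: 117^52 ≡ 218 (mod 223).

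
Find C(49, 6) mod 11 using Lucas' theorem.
0

Using Lucas' theorem:
Write n=49 and k=6 in base 11:
n in base 11: [4, 5]
k in base 11: [0, 6]
C(49,6) mod 11 = ∏ C(n_i, k_i) mod 11
Digit binomials (mod 11): C(4,0) = 1; C(5,6) = 0 (k_i > n_i)
Product: 1 × 0 = 0 ≡ 0 (mod 11)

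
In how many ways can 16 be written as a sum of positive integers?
231

p(n) counts ways to write n as a sum of positive integers (order ignored).
Euler's pentagonal recurrence: p(k) = p(k-1) + p(k-2) - p(k-5) - p(k-7) + p(k-12) + p(k-15) - ... (offsets j(3j∓1)/2, signs ++--, p(0)=1, p(<0)=0).
DP table for k = 0..15: p(0)=1, p(1)=1, p(2)=2, p(3)=3, p(4)=5, p(5)=7, p(6)=11, p(7)=15, p(8)=22, p(9)=30, p(10)=42, p(11)=56, p(12)=77, p(13)=101, p(14)=135, p(15)=176.
Final step: p(16) = p(15) + p(14) - p(11) - p(9) + p(4) + p(1)
= 176 + 135 - 56 - 30 + 5 + 1
= 231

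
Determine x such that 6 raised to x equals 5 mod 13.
9

Baby-step giant-step with step n = ⌈√13⌉ = 4.
Baby steps 6^j mod 13 (j:value) for j=0..3: 0:1, 1:6, 2:10, 3:8.
Giant-step multiplier: 6^(-4) ≡ 6^(12-4) = 6^8 ≡ 3 (mod 13).
Giant steps γ_i = 5·3^i mod 13: γ_0=5, γ_1=2, γ_2=6 (in table at j=1).
x = i·n + j = 2·4 + 1 = 9.
Check: 6^9 ≡ 5 (mod 13).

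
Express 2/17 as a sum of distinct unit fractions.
1/9 + 1/153

Greedy algorithm:
2/17: ceiling(17/2) = 9, use 1/9
1/153: ceiling(153/1) = 153, use 1/153
Result: 2/17 = 1/9 + 1/153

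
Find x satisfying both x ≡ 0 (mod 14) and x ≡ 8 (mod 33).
140

Using Chinese Remainder Theorem:
M = 14 × 33 = 462
M1 = 33, M2 = 14
y1 = 33^(-1) mod 14 = 3
y2 = 14^(-1) mod 33 = 26
x = (0×33×3 + 8×14×26) mod 462 = 140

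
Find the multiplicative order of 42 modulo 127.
63

127 is prime, so ord(42) divides φ(127) = 126.
Divisors of 126: 1, 2, 3, 6, 7, 9, 14, 18, 21, 42, 63, 126.
Repeated squaring: 42^1 ≡ 42, 42^2 ≡ 113, 42^4 ≡ 69, 42^8 ≡ 62, 42^16 ≡ 34, 42^32 ≡ 13, 42^64 ≡ 42 (mod 127).
Test 42^d mod 127 for each divisor d in increasing order:
42^1 ≡ 42
42^2 ≡ 113
42^3 = 42^2·42^1 ≡ 47
42^6 = 42^4·42^2 ≡ 50
42^7 = 42^4·42^2·42^1 ≡ 68
42^9 = 42^8·42^1 ≡ 64
42^14 = 42^8·42^4·42^2 ≡ 52
42^18 = 42^16·42^2 ≡ 32
42^21 = 42^16·42^4·42^1 ≡ 107
42^42 = 42^32·42^8·42^2 ≡ 19
42^63 = 42^32·42^16·42^8·42^4·42^2·42^1 ≡ 1  ← first divisor giving 1
The order is 63.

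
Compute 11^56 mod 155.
131

Repeated squaring. Binary of 56 = 111000.
11^1 ≡ 11 (mod 155); 11^2 ≡ 121 (mod 155); 11^4 ≡ 71 (mod 155); 11^8 ≡ 81 (mod 155); 11^16 ≡ 51 (mod 155); 11^32 ≡ 121 (mod 155)
11^56 = 11^8 × 11^16 × 11^32 ≡ 131 (mod 155)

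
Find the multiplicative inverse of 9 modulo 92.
41

gcd(9, 92) = 1, so the inverse exists.
Extended Euclidean algorithm on (92, 9):
92 = 10 × 9 + 2  ⟹  2 = (1)·92 + (-10)·9
9 = 4 × 2 + 1  ⟹  1 = (-4)·92 + (41)·9
So (41)·9 ≡ 1 (mod 92), i.e. 9^(-1) ≡ 41 (mod 92).
Check: 9 × 41 = 369 ≡ 1 (mod 92)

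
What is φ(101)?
100

101 = 101
φ(n) = n × ∏(1 - 1/p) for each prime p dividing n
φ(101) = 101 × (1 - 1/101) = 100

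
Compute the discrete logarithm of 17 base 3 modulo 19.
16

Baby-step giant-step with step n = ⌈√19⌉ = 5.
Baby steps 3^j mod 19 (j:value) for j=0..4: 0:1, 1:3, 2:9, 3:8, 4:5.
Giant-step multiplier: 3^(-5) ≡ 3^(18-5) = 3^13 ≡ 14 (mod 19).
Giant steps γ_i = 17·14^i mod 19: γ_0=17, γ_1=10, γ_2=7, γ_3=3 (in table at j=1).
x = i·n + j = 3·5 + 1 = 16.
Check: 3^16 ≡ 17 (mod 19).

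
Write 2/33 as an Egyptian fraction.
1/17 + 1/561

Greedy algorithm:
2/33: ceiling(33/2) = 17, use 1/17
1/561: ceiling(561/1) = 561, use 1/561
Result: 2/33 = 1/17 + 1/561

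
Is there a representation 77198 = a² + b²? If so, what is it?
Not possible

Factorization: 77198 = 2 × 11^3 × 29
By Fermat: n is sum of two squares iff every prime p ≡ 3 (mod 4) appears to even power.
Prime(s) ≡ 3 (mod 4) with odd exponent: [(11, 3)]
Therefore 77198 cannot be expressed as a² + b².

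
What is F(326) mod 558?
431

Matrix identity: Q^n = [[F_(n+1), F_n], [F_n, F_(n-1)]] with Q = [[1,1],[1,0]].
n = 326 = 101000110₂. Square-and-multiply, entries mod 558:
Q^1 = [[1,1],[1,0]]
Q^2 = (Q^1)² = [[2,1],[1,1]]
Q^5 = (Q^2)²·Q = [[8,5],[5,3]]
Q^10 = (Q^5)² = [[89,55],[55,34]]
Q^20 = (Q^10)² = [[344,69],[69,275]]
Q^40 = (Q^20)² = [[337,303],[303,34]]
Q^81 = (Q^40)²·Q = [[289,34],[34,255]]
Q^163 = (Q^81)²·Q = [[501,419],[419,82]]
Q^326 = (Q^163)² = [[250,431],[431,377]]
F_326 mod 558 = Q^326[0][1] = 431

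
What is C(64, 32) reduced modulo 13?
6

Using Lucas' theorem:
Write n=64 and k=32 in base 13:
n in base 13: [4, 12]
k in base 13: [2, 6]
C(64,32) mod 13 = ∏ C(n_i, k_i) mod 13
Digit binomials (mod 13): C(4,2) = 6; C(12,6) = 924 ≡ 1
Product: 6 × 1 = 6 ≡ 6 (mod 13)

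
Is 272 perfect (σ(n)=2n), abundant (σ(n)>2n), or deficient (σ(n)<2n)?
abundant

Proper divisors of 272: sum = 1 + 2 + 4 + 8 + 16 + 17 + 34 + 68 + 136 = 286
Since 286 > 272, 272 is abundant.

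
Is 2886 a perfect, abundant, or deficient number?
abundant

Proper divisors of 2886: sum = 1 + 2 + 3 + 6 + 13 + 26 + 37 + 39 + 74 + 78 + 111 + 222 + 481 + 962 + 1443 = 3498
Since 3498 > 2886, 2886 is abundant.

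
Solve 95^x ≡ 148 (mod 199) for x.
193

Baby-step giant-step with step n = ⌈√199⌉ = 15.
Baby steps 95^j mod 199 (j:value) for j=0..14: 0:1, 1:95, 2:70, 3:83, 4:124, 5:39, 6:123, 7:143, 8:53, 9:60, 10:128, 11:21, 12:5, 13:77, 14:151.
Giant-step multiplier: 95^(-15) ≡ 95^(198-15) = 95^183 ≡ 82 (mod 199).
Giant steps γ_i = 148·82^i mod 199: γ_0=148, γ_1=196, γ_2=152, γ_3=126, γ_4=183, γ_5=81, γ_6=75, γ_7=180, γ_8=34, γ_9=2, γ_10=164, γ_11=115, γ_12=77 (in table at j=13).
x = i·n + j = 12·15 + 13 = 193.
Check: 95^193 ≡ 148 (mod 199).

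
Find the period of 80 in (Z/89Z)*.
44

89 is prime, so ord(80) divides φ(89) = 88.
Divisors of 88: 1, 2, 4, 8, 11, 22, 44, 88.
Repeated squaring: 80^1 ≡ 80, 80^2 ≡ 81, 80^4 ≡ 64, 80^8 ≡ 2, 80^16 ≡ 4, 80^32 ≡ 16, 80^64 ≡ 78 (mod 89).
Test 80^d mod 89 for each divisor d in increasing order:
80^1 ≡ 80
80^2 ≡ 81
80^4 ≡ 64
80^8 ≡ 2
80^11 = 80^8·80^2·80^1 ≡ 55
80^22 = 80^16·80^4·80^2 ≡ 88
80^44 = 80^32·80^8·80^4 ≡ 1  ← first divisor giving 1
The order is 44.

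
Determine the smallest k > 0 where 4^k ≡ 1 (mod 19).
9

19 is prime, so ord(4) divides φ(19) = 18.
Divisors of 18: 1, 2, 3, 6, 9, 18.
Repeated squaring: 4^1 ≡ 4, 4^2 ≡ 16, 4^4 ≡ 9, 4^8 ≡ 5, 4^16 ≡ 6 (mod 19).
Test 4^d mod 19 for each divisor d in increasing order:
4^1 ≡ 4
4^2 ≡ 16
4^3 = 4^2·4^1 ≡ 7
4^6 = 4^4·4^2 ≡ 11
4^9 = 4^8·4^1 ≡ 1  ← first divisor giving 1
The order is 9.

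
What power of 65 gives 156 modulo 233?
141

Baby-step giant-step with step n = ⌈√233⌉ = 16.
Baby steps 65^j mod 233 (j:value) for j=0..15: 0:1, 1:65, 2:31, 3:151, 4:29, 5:21, 6:200, 7:185, 8:142, 9:143, 10:208, 11:6, 12:157, 13:186, 14:207, 15:174.
Giant-step multiplier: 65^(-16) ≡ 65^(232-16) = 65^216 ≡ 135 (mod 233).
Giant steps γ_i = 156·135^i mod 233: γ_0=156, γ_1=90, γ_2=34, γ_3=163, γ_4=103, γ_5=158, γ_6=127, γ_7=136, γ_8=186 (in table at j=13).
x = i·n + j = 8·16 + 13 = 141.
Check: 65^141 ≡ 156 (mod 233).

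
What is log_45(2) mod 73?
56

Baby-step giant-step with step n = ⌈√73⌉ = 9.
Baby steps 45^j mod 73 (j:value) for j=0..8: 0:1, 1:45, 2:54, 3:21, 4:69, 5:39, 6:3, 7:62, 8:16.
Giant-step multiplier: 45^(-9) ≡ 45^(72-9) = 45^63 ≡ 51 (mod 73).
Giant steps γ_i = 2·51^i mod 73: γ_0=2, γ_1=29, γ_2=19, γ_3=20, γ_4=71, γ_5=44, γ_6=54 (in table at j=2).
x = i·n + j = 6·9 + 2 = 56.
Check: 45^56 ≡ 2 (mod 73).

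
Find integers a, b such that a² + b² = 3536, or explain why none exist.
20² + 56² (a=20, b=56)

Factorization: 3536 = 2^4 × 13 × 17
By Fermat: n is sum of two squares iff every prime p ≡ 3 (mod 4) appears to even power.
All primes ≡ 3 (mod 4) appear to even power.
Search a = 0, 1, 2, … for 3536 - a² a perfect square: first hit at a = 20: 3536 - 400 = 3136 = 56².
3536 = 20² + 56² = 400 + 3136 ✓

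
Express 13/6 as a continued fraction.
[2; 6]

Euclidean algorithm steps:
13 = 2 × 6 + 1
6 = 6 × 1 + 0
Continued fraction: [2; 6]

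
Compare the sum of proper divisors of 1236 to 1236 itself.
abundant

Proper divisors of 1236: sum = 1 + 2 + 3 + 4 + 6 + 12 + 103 + 206 + 309 + 412 + 618 = 1676
Since 1676 > 1236, 1236 is abundant.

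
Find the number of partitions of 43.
63261

p(n) counts ways to write n as a sum of positive integers (order ignored).
Euler's pentagonal recurrence: p(k) = p(k-1) + p(k-2) - p(k-5) - p(k-7) + p(k-12) + p(k-15) - ... (offsets j(3j∓1)/2, signs ++--, p(0)=1, p(<0)=0).
DP table for k = 0..42: p(0)=1, p(1)=1, p(2)=2, p(3)=3, p(4)=5, p(5)=7, p(6)=11, p(7)=15, p(8)=22, p(9)=30, p(10)=42, p(11)=56, p(12)=77, p(13)=101, p(14)=135, p(15)=176, p(16)=231, p(17)=297, p(18)=385, p(19)=490, p(20)=627, p(21)=792, p(22)=1002, p(23)=1255, p(24)=1575, p(25)=1958, p(26)=2436, p(27)=3010, p(28)=3718, p(29)=4565, p(30)=5604, p(31)=6842, p(32)=8349, p(33)=10143, p(34)=12310, p(35)=14883, p(36)=17977, p(37)=21637, p(38)=26015, p(39)=31185, p(40)=37338, p(41)=44583, p(42)=53174.
Final step: p(43) = p(42) + p(41) - p(38) - p(36) + p(31) + p(28) - p(21) - p(17) + p(8) + p(3)
= 53174 + 44583 - 26015 - 17977 + 6842 + 3718 - 792 - 297 + 22 + 3
= 63261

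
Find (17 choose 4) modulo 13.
1

Using Lucas' theorem:
Write n=17 and k=4 in base 13:
n in base 13: [1, 4]
k in base 13: [0, 4]
C(17,4) mod 13 = ∏ C(n_i, k_i) mod 13
Digit binomials (mod 13): C(1,0) = 1; C(4,4) = 1
Product: 1 × 1 = 1 ≡ 1 (mod 13)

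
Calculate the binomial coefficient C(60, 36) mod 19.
0

Using Lucas' theorem:
Write n=60 and k=36 in base 19:
n in base 19: [3, 3]
k in base 19: [1, 17]
C(60,36) mod 19 = ∏ C(n_i, k_i) mod 19
Digit binomials (mod 19): C(3,1) = 3; C(3,17) = 0 (k_i > n_i)
Product: 3 × 0 = 0 ≡ 0 (mod 19)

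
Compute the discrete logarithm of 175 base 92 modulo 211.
191

Baby-step giant-step with step n = ⌈√211⌉ = 15.
Baby steps 92^j mod 211 (j:value) for j=0..14: 0:1, 1:92, 2:24, 3:98, 4:154, 5:31, 6:109, 7:111, 8:84, 9:132, 10:117, 11:3, 12:65, 13:72, 14:83.
Giant-step multiplier: 92^(-15) ≡ 92^(210-15) = 92^195 ≡ 153 (mod 211).
Giant steps γ_i = 175·153^i mod 211: γ_0=175, γ_1=189, γ_2=10, γ_3=53, γ_4=91, γ_5=208, γ_6=174, γ_7=36, γ_8=22, γ_9=201, γ_10=158, γ_11=120, γ_12=3 (in table at j=11).
x = i·n + j = 12·15 + 11 = 191.
Check: 92^191 ≡ 175 (mod 211).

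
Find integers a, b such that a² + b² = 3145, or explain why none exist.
3² + 56² (a=3, b=56)

Factorization: 3145 = 5 × 17 × 37
By Fermat: n is sum of two squares iff every prime p ≡ 3 (mod 4) appears to even power.
All primes ≡ 3 (mod 4) appear to even power.
Search a = 0, 1, 2, … for 3145 - a² a perfect square: first hit at a = 3: 3145 - 9 = 3136 = 56².
3145 = 3² + 56² = 9 + 3136 ✓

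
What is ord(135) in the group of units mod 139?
138

139 is prime, so ord(135) divides φ(139) = 138.
Divisors of 138: 1, 2, 3, 6, 23, 46, 69, 138.
Repeated squaring: 135^1 ≡ 135, 135^2 ≡ 16, 135^4 ≡ 117, 135^8 ≡ 67, 135^16 ≡ 41, 135^32 ≡ 13, 135^64 ≡ 30, 135^128 ≡ 66 (mod 139).
Test 135^d mod 139 for each divisor d in increasing order:
135^1 ≡ 135
135^2 ≡ 16
135^3 = 135^2·135^1 ≡ 75
135^6 = 135^4·135^2 ≡ 65
135^23 = 135^16·135^4·135^2·135^1 ≡ 43
135^46 = 135^32·135^8·135^4·135^2 ≡ 42
135^69 = 135^64·135^4·135^1 ≡ 138
135^138 = 135^128·135^8·135^2 ≡ 1  ← first divisor giving 1
The order is 138.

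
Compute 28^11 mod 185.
67

Repeated squaring. Binary of 11 = 1011.
28^1 ≡ 28 (mod 185); 28^2 ≡ 44 (mod 185); 28^4 ≡ 86 (mod 185); 28^8 ≡ 181 (mod 185)
28^11 = 28^1 × 28^2 × 28^8 ≡ 67 (mod 185)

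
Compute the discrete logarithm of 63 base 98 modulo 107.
35

Baby-step giant-step with step n = ⌈√107⌉ = 11.
Baby steps 98^j mod 107 (j:value) for j=0..10: 0:1, 1:98, 2:81, 3:20, 4:34, 5:15, 6:79, 7:38, 8:86, 9:82, 10:11.
Giant-step multiplier: 98^(-11) ≡ 98^(106-11) = 98^95 ≡ 67 (mod 107).
Giant steps γ_i = 63·67^i mod 107: γ_0=63, γ_1=48, γ_2=6, γ_3=81 (in table at j=2).
x = i·n + j = 3·11 + 2 = 35.
Check: 98^35 ≡ 63 (mod 107).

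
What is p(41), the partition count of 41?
44583

p(n) counts ways to write n as a sum of positive integers (order ignored).
Euler's pentagonal recurrence: p(k) = p(k-1) + p(k-2) - p(k-5) - p(k-7) + p(k-12) + p(k-15) - ... (offsets j(3j∓1)/2, signs ++--, p(0)=1, p(<0)=0).
DP table for k = 0..40: p(0)=1, p(1)=1, p(2)=2, p(3)=3, p(4)=5, p(5)=7, p(6)=11, p(7)=15, p(8)=22, p(9)=30, p(10)=42, p(11)=56, p(12)=77, p(13)=101, p(14)=135, p(15)=176, p(16)=231, p(17)=297, p(18)=385, p(19)=490, p(20)=627, p(21)=792, p(22)=1002, p(23)=1255, p(24)=1575, p(25)=1958, p(26)=2436, p(27)=3010, p(28)=3718, p(29)=4565, p(30)=5604, p(31)=6842, p(32)=8349, p(33)=10143, p(34)=12310, p(35)=14883, p(36)=17977, p(37)=21637, p(38)=26015, p(39)=31185, p(40)=37338.
Final step: p(41) = p(40) + p(39) - p(36) - p(34) + p(29) + p(26) - p(19) - p(15) + p(6) + p(1)
= 37338 + 31185 - 17977 - 12310 + 4565 + 2436 - 490 - 176 + 11 + 1
= 44583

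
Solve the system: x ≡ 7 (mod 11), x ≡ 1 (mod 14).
29

Using Chinese Remainder Theorem:
M = 11 × 14 = 154
M1 = 14, M2 = 11
y1 = 14^(-1) mod 11 = 4
y2 = 11^(-1) mod 14 = 9
x = (7×14×4 + 1×11×9) mod 154 = 29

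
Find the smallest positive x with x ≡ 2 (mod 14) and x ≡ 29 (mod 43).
72

Using Chinese Remainder Theorem:
M = 14 × 43 = 602
M1 = 43, M2 = 14
y1 = 43^(-1) mod 14 = 1
y2 = 14^(-1) mod 43 = 40
x = (2×43×1 + 29×14×40) mod 602 = 72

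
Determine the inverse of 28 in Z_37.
4

gcd(28, 37) = 1, so the inverse exists.
Extended Euclidean algorithm on (37, 28):
37 = 1 × 28 + 9  ⟹  9 = (1)·37 + (-1)·28
28 = 3 × 9 + 1  ⟹  1 = (-3)·37 + (4)·28
So (4)·28 ≡ 1 (mod 37), i.e. 28^(-1) ≡ 4 (mod 37).
Check: 28 × 4 = 112 ≡ 1 (mod 37)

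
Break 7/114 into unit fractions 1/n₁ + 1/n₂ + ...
1/17 + 1/388 + 1/375972

Greedy algorithm:
7/114: ceiling(114/7) = 17, use 1/17
5/1938: ceiling(1938/5) = 388, use 1/388
1/375972: ceiling(375972/1) = 375972, use 1/375972
Result: 7/114 = 1/17 + 1/388 + 1/375972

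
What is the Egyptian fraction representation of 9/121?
1/14 + 1/339 + 1/574266

Greedy algorithm:
9/121: ceiling(121/9) = 14, use 1/14
5/1694: ceiling(1694/5) = 339, use 1/339
1/574266: ceiling(574266/1) = 574266, use 1/574266
Result: 9/121 = 1/14 + 1/339 + 1/574266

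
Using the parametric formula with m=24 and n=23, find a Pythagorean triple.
(47, 1104, 1105)

Euclid's formula: a = m² - n², b = 2mn, c = m² + n²
m = 24, n = 23
a = 24² - 23² = 576 - 529 = 47
b = 2 × 24 × 23 = 1104
c = 24² + 23² = 576 + 529 = 1105
Verification: 47² + 1104² = 2209 + 1218816 = 1221025 = 1105² ✓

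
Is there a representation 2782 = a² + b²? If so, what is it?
Not possible

Factorization: 2782 = 2 × 13 × 107
By Fermat: n is sum of two squares iff every prime p ≡ 3 (mod 4) appears to even power.
Prime(s) ≡ 3 (mod 4) with odd exponent: [(107, 1)]
Therefore 2782 cannot be expressed as a² + b².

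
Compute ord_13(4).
6

13 is prime, so ord(4) divides φ(13) = 12.
Divisors of 12: 1, 2, 3, 4, 6, 12.
Repeated squaring: 4^1 ≡ 4, 4^2 ≡ 3, 4^4 ≡ 9, 4^8 ≡ 3 (mod 13).
Test 4^d mod 13 for each divisor d in increasing order:
4^1 ≡ 4
4^2 ≡ 3
4^3 = 4^2·4^1 ≡ 12
4^4 ≡ 9
4^6 = 4^4·4^2 ≡ 1  ← first divisor giving 1
The order is 6.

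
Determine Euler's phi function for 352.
160

352 = 2^5 × 11
φ(n) = n × ∏(1 - 1/p) for each prime p dividing n
φ(352) = 352 × (1 - 1/2) × (1 - 1/11) = 160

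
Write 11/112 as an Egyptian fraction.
1/11 + 1/137 + 1/168784

Greedy algorithm:
11/112: ceiling(112/11) = 11, use 1/11
9/1232: ceiling(1232/9) = 137, use 1/137
1/168784: ceiling(168784/1) = 168784, use 1/168784
Result: 11/112 = 1/11 + 1/137 + 1/168784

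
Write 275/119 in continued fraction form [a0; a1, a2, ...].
[2; 3, 4, 1, 1, 1, 2]

Euclidean algorithm steps:
275 = 2 × 119 + 37
119 = 3 × 37 + 8
37 = 4 × 8 + 5
8 = 1 × 5 + 3
5 = 1 × 3 + 2
3 = 1 × 2 + 1
2 = 2 × 1 + 0
Continued fraction: [2; 3, 4, 1, 1, 1, 2]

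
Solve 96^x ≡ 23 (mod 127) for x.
67

Baby-step giant-step with step n = ⌈√127⌉ = 12.
Baby steps 96^j mod 127 (j:value) for j=0..11: 0:1, 1:96, 2:72, 3:54, 4:104, 5:78, 6:122, 7:28, 8:21, 9:111, 10:115, 11:118.
Giant-step multiplier: 96^(-12) ≡ 96^(126-12) = 96^114 ≡ 61 (mod 127).
Giant steps γ_i = 23·61^i mod 127: γ_0=23, γ_1=6, γ_2=112, γ_3=101, γ_4=65, γ_5=28 (in table at j=7).
x = i·n + j = 5·12 + 7 = 67.
Check: 96^67 ≡ 23 (mod 127).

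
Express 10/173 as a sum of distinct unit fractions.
1/18 + 1/445 + 1/1385730

Greedy algorithm:
10/173: ceiling(173/10) = 18, use 1/18
7/3114: ceiling(3114/7) = 445, use 1/445
1/1385730: ceiling(1385730/1) = 1385730, use 1/1385730
Result: 10/173 = 1/18 + 1/445 + 1/1385730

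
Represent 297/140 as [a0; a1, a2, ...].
[2; 8, 4, 4]

Euclidean algorithm steps:
297 = 2 × 140 + 17
140 = 8 × 17 + 4
17 = 4 × 4 + 1
4 = 4 × 1 + 0
Continued fraction: [2; 8, 4, 4]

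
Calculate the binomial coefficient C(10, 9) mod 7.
3

Using Lucas' theorem:
Write n=10 and k=9 in base 7:
n in base 7: [1, 3]
k in base 7: [1, 2]
C(10,9) mod 7 = ∏ C(n_i, k_i) mod 7
Digit binomials (mod 7): C(1,1) = 1; C(3,2) = 3
Product: 1 × 3 = 3 ≡ 3 (mod 7)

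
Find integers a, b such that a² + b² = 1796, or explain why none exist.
14² + 40² (a=14, b=40)

Factorization: 1796 = 2^2 × 449
By Fermat: n is sum of two squares iff every prime p ≡ 3 (mod 4) appears to even power.
All primes ≡ 3 (mod 4) appear to even power.
Search a = 0, 1, 2, … for 1796 - a² a perfect square: first hit at a = 14: 1796 - 196 = 1600 = 40².
1796 = 14² + 40² = 196 + 1600 ✓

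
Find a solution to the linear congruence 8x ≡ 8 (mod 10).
x ≡ 1 (mod 5)

gcd(8, 10) = 2, which divides 8, so solutions exist.
Divide through by 2: 4x ≡ 4 (mod 5).
Find 4^(-1) mod 5 by the extended Euclidean algorithm:
5 = 1 × 4 + 1  ⟹  1 = (1)·5 + (-1)·4
So (-1)·4 ≡ 1 (mod 5), i.e. 4^(-1) ≡ -1 ≡ 4 (mod 5).
x ≡ 4 × 4 = 16 ≡ 1 (mod 5).
Check: 8 × 1 = 8 ≡ 8 (mod 10).
x ≡ 1 (mod 5), giving 2 solutions mod 10.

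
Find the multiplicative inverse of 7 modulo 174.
25

gcd(7, 174) = 1, so the inverse exists.
Extended Euclidean algorithm on (174, 7):
174 = 24 × 7 + 6  ⟹  6 = (1)·174 + (-24)·7
7 = 1 × 6 + 1  ⟹  1 = (-1)·174 + (25)·7
So (25)·7 ≡ 1 (mod 174), i.e. 7^(-1) ≡ 25 (mod 174).
Check: 7 × 25 = 175 ≡ 1 (mod 174)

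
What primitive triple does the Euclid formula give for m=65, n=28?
(3441, 3640, 5009)

Euclid's formula: a = m² - n², b = 2mn, c = m² + n²
m = 65, n = 28
a = 65² - 28² = 4225 - 784 = 3441
b = 2 × 65 × 28 = 3640
c = 65² + 28² = 4225 + 784 = 5009
Verification: 3441² + 3640² = 11840481 + 13249600 = 25090081 = 5009² ✓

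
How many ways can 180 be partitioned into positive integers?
684957390936

p(n) counts ways to write n as a sum of positive integers (order ignored).
Euler's pentagonal recurrence: p(k) = p(k-1) + p(k-2) - p(k-5) - p(k-7) + p(k-12) + p(k-15) - ... (offsets j(3j∓1)/2, signs ++--, p(0)=1, p(<0)=0).
DP table for k = 0..179: p(0)=1, p(1)=1, p(2)=2, p(3)=3, p(4)=5, p(5)=7, p(6)=11, p(7)=15, p(8)=22, p(9)=30, p(10)=42, p(11)=56, p(12)=77, p(13)=101, p(14)=135, p(15)=176, p(16)=231, p(17)=297, p(18)=385, p(19)=490, p(20)=627, p(21)=792, p(22)=1002, p(23)=1255, p(24)=1575, p(25)=1958, p(26)=2436, p(27)=3010, p(28)=3718, p(29)=4565, p(30)=5604, p(31)=6842, p(32)=8349, p(33)=10143, p(34)=12310, p(35)=14883, p(36)=17977, p(37)=21637, p(38)=26015, p(39)=31185, p(40)=37338, p(41)=44583, p(42)=53174, p(43)=63261, p(44)=75175, p(45)=89134, p(46)=105558, p(47)=124754, p(48)=147273, p(49)=173525, p(50)=204226, p(51)=239943, p(52)=281589, p(53)=329931, p(54)=386155, p(55)=451276, p(56)=526823, p(57)=614154, p(58)=715220, p(59)=831820, p(60)=966467, p(61)=1121505, p(62)=1300156, p(63)=1505499, p(64)=1741630, p(65)=2012558, p(66)=2323520, p(67)=2679689, p(68)=3087735, p(69)=3554345, p(70)=4087968, p(71)=4697205, p(72)=5392783, p(73)=6185689, p(74)=7089500, p(75)=8118264, p(76)=9289091, p(77)=10619863, p(78)=12132164, p(79)=13848650, p(80)=15796476, p(81)=18004327, p(82)=20506255, p(83)=23338469, p(84)=26543660, p(85)=30167357, p(86)=34262962, p(87)=38887673, p(88)=44108109, p(89)=49995925, p(90)=56634173, p(91)=64112359, p(92)=72533807, p(93)=82010177, p(94)=92669720, p(95)=104651419, p(96)=118114304, p(97)=133230930, p(98)=150198136, p(99)=169229875, p(100)=190569292, p(101)=214481126, p(102)=241265379, p(103)=271248950, p(104)=304801365, p(105)=342325709, p(106)=384276336, p(107)=431149389, p(108)=483502844, p(109)=541946240, p(110)=607163746, p(111)=679903203, p(112)=761002156, p(113)=851376628, p(114)=952050665, p(115)=1064144451, p(116)=1188908248, p(117)=1327710076, p(118)=1482074143, p(119)=1653668665, p(120)=1844349560, p(121)=2056148051, p(122)=2291320912, p(123)=2552338241, p(124)=2841940500, p(125)=3163127352, p(126)=3519222692, p(127)=3913864295, p(128)=4351078600, p(129)=4835271870, p(130)=5371315400, p(131)=5964539504, p(132)=6620830889, p(133)=7346629512, p(134)=8149040695, p(135)=9035836076, p(136)=10015581680, p(137)=11097645016, p(138)=12292341831, p(139)=13610949895, p(140)=15065878135, p(141)=16670689208, p(142)=18440293320, p(143)=20390982757, p(144)=22540654445, p(145)=24908858009, p(146)=27517052599, p(147)=30388671978, p(148)=33549419497, p(149)=37027355200, p(150)=40853235313, p(151)=45060624582, p(152)=49686288421, p(153)=54770336324, p(154)=60356673280, p(155)=66493182097, p(156)=73232243759, p(157)=80630964769, p(158)=88751778802, p(159)=97662728555, p(160)=107438159466, p(161)=118159068427, p(162)=129913904637, p(163)=142798995930, p(164)=156919475295, p(165)=172389800255, p(166)=189334822579, p(167)=207890420102, p(168)=228204732751, p(169)=250438925115, p(170)=274768617130, p(171)=301384802048, p(172)=330495499613, p(173)=362326859895, p(174)=397125074750, p(175)=435157697830, p(176)=476715857290, p(177)=522115831195, p(178)=571701605655, p(179)=625846753120.
Final step: p(180) = p(179) + p(178) - p(175) - p(173) + p(168) + p(165) - p(158) - p(154) + p(145) + p(140) - p(129) - p(123) + p(110) + p(103) - p(88) - p(80) + p(63) + p(54) - p(35) - p(25) + p(4)
= 625846753120 + 571701605655 - 435157697830 - 362326859895 + 228204732751 + 172389800255 - 88751778802 - 60356673280 + 24908858009 + 15065878135 - 4835271870 - 2552338241 + 607163746 + 271248950 - 44108109 - 15796476 + 1505499 + 386155 - 14883 - 1958 + 5
= 684957390936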